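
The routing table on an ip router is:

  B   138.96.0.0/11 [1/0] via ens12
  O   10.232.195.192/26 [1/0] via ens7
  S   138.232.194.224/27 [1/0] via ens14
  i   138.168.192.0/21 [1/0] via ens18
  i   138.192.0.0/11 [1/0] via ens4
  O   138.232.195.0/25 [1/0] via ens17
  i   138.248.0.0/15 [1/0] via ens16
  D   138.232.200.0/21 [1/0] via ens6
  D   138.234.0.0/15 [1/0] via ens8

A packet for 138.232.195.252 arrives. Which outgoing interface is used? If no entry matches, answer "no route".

No entry's prefix contains 138.232.195.252; there is no default route.

no route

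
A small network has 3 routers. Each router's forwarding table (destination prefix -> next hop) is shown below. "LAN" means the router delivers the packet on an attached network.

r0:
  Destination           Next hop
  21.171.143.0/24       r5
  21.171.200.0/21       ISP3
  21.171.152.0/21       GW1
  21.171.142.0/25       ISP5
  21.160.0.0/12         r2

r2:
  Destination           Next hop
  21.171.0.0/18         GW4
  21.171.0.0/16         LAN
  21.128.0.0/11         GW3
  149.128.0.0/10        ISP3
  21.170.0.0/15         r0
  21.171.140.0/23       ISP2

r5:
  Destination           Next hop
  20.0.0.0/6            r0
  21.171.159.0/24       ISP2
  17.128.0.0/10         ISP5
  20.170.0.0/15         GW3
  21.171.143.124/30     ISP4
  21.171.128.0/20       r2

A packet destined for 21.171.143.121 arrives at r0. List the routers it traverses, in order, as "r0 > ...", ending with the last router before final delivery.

r0 > r5 > r2

At r0: longest match for 21.171.143.121 is 21.171.143.0/24 -> r5
At r5: longest match for 21.171.143.121 is 21.171.128.0/20 -> r2
At r2: longest match for 21.171.143.121 is 21.171.0.0/16 -> LAN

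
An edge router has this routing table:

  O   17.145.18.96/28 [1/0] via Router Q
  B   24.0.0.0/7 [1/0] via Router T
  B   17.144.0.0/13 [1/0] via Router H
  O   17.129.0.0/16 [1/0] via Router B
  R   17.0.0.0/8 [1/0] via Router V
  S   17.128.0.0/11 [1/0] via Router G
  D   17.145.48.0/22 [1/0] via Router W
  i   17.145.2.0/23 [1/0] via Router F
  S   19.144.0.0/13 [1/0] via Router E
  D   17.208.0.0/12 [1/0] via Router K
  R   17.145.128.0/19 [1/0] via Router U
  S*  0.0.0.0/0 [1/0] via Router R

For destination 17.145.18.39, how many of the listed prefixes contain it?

4

Prefixes containing 17.145.18.39:
  0.0.0.0/0 (default, matches everything)
  17.0.0.0/8 (17.0.0.0 - 17.255.255.255)
  17.128.0.0/11 (17.128.0.0 - 17.159.255.255)
  17.144.0.0/13 (17.144.0.0 - 17.151.255.255)
Total matching entries: 4.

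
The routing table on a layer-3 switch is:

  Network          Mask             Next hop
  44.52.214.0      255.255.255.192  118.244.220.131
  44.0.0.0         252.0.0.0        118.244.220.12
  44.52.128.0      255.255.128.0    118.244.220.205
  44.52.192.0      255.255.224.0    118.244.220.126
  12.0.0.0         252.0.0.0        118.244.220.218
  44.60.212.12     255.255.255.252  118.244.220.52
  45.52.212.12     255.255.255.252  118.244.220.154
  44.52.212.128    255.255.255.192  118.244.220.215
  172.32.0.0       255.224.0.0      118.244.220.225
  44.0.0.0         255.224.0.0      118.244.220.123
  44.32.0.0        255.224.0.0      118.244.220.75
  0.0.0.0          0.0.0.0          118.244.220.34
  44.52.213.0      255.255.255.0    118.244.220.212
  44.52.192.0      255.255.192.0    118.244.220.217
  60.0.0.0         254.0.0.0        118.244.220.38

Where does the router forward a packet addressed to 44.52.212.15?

Routes whose prefix contains 44.52.212.15:
  0.0.0.0/0 (default, matches everything) -> 118.244.220.34
  44.0.0.0/6 (44.0.0.0 - 47.255.255.255) -> 118.244.220.12
  44.32.0.0/11 (44.32.0.0 - 44.63.255.255) -> 118.244.220.75
  44.52.128.0/17 (44.52.128.0 - 44.52.255.255) -> 118.244.220.205
  44.52.192.0/18 (44.52.192.0 - 44.52.255.255) -> 118.244.220.217
  44.52.192.0/19 (44.52.192.0 - 44.52.223.255) -> 118.244.220.126
More-specific entries that do NOT match:
  44.60.212.12/30 (44.60.212.12 - 44.60.212.15) does not contain 44.52.212.15
  45.52.212.12/30 (45.52.212.12 - 45.52.212.15) does not contain 44.52.212.15
  44.52.214.0/26 (44.52.214.0 - 44.52.214.63) does not contain 44.52.212.15
  44.52.212.128/26 (44.52.212.128 - 44.52.212.191) does not contain 44.52.212.15
  44.52.213.0/24 (44.52.213.0 - 44.52.213.255) does not contain 44.52.212.15
Longest matching prefix is /19 -> next hop 118.244.220.126.

118.244.220.126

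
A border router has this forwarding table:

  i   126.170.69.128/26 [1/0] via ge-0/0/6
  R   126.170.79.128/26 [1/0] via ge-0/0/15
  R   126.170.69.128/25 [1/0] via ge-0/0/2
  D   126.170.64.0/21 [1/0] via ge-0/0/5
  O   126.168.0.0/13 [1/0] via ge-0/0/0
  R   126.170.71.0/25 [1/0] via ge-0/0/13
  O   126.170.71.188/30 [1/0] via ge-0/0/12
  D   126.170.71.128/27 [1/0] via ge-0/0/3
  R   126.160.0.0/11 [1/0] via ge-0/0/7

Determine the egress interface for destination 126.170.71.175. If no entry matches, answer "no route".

Routes whose prefix contains 126.170.71.175:
  126.160.0.0/11 (126.160.0.0 - 126.191.255.255) -> ge-0/0/7
  126.168.0.0/13 (126.168.0.0 - 126.175.255.255) -> ge-0/0/0
  126.170.64.0/21 (126.170.64.0 - 126.170.71.255) -> ge-0/0/5
More-specific entries that do NOT match:
  126.170.71.188/30 (126.170.71.188 - 126.170.71.191) does not contain 126.170.71.175
  126.170.71.128/27 (126.170.71.128 - 126.170.71.159) does not contain 126.170.71.175
  126.170.69.128/26 (126.170.69.128 - 126.170.69.191) does not contain 126.170.71.175
  126.170.79.128/26 (126.170.79.128 - 126.170.79.191) does not contain 126.170.71.175
  126.170.69.128/25 (126.170.69.128 - 126.170.69.255) does not contain 126.170.71.175
  126.170.71.0/25 (126.170.71.0 - 126.170.71.127) does not contain 126.170.71.175
Longest matching prefix is /21 -> interface ge-0/0/5.

ge-0/0/5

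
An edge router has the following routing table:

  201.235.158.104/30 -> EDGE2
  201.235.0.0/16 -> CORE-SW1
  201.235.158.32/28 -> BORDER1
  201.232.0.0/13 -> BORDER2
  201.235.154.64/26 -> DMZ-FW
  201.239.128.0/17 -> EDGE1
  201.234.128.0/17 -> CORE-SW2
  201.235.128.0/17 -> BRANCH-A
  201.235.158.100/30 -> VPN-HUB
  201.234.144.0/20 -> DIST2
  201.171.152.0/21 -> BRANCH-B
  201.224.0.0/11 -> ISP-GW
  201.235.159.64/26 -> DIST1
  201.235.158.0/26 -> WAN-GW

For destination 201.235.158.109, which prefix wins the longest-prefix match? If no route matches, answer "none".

201.235.128.0/17

Entries matching 201.235.158.109:
  201.224.0.0/11 (201.224.0.0 - 201.255.255.255)
  201.232.0.0/13 (201.232.0.0 - 201.239.255.255)
  201.235.0.0/16 (201.235.0.0 - 201.235.255.255)
  201.235.128.0/17 (201.235.128.0 - 201.235.255.255)
Most specific is 201.235.128.0/17.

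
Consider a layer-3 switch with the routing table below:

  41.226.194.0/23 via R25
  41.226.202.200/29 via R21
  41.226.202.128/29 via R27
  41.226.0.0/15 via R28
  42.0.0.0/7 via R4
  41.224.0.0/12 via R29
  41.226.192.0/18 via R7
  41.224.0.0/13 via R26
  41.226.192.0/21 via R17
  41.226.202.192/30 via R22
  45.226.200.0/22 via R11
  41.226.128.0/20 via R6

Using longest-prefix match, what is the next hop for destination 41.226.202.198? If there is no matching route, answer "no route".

Routes whose prefix contains 41.226.202.198:
  41.224.0.0/12 (41.224.0.0 - 41.239.255.255) -> R29
  41.224.0.0/13 (41.224.0.0 - 41.231.255.255) -> R26
  41.226.0.0/15 (41.226.0.0 - 41.227.255.255) -> R28
  41.226.192.0/18 (41.226.192.0 - 41.226.255.255) -> R7
More-specific entries that do NOT match:
  41.226.202.192/30 (41.226.202.192 - 41.226.202.195) does not contain 41.226.202.198
  41.226.202.200/29 (41.226.202.200 - 41.226.202.207) does not contain 41.226.202.198
  41.226.202.128/29 (41.226.202.128 - 41.226.202.135) does not contain 41.226.202.198
  41.226.194.0/23 (41.226.194.0 - 41.226.195.255) does not contain 41.226.202.198
  45.226.200.0/22 (45.226.200.0 - 45.226.203.255) does not contain 41.226.202.198
  41.226.192.0/21 (41.226.192.0 - 41.226.199.255) does not contain 41.226.202.198
  41.226.128.0/20 (41.226.128.0 - 41.226.143.255) does not contain 41.226.202.198
Longest matching prefix is /18 -> next hop R7.

R7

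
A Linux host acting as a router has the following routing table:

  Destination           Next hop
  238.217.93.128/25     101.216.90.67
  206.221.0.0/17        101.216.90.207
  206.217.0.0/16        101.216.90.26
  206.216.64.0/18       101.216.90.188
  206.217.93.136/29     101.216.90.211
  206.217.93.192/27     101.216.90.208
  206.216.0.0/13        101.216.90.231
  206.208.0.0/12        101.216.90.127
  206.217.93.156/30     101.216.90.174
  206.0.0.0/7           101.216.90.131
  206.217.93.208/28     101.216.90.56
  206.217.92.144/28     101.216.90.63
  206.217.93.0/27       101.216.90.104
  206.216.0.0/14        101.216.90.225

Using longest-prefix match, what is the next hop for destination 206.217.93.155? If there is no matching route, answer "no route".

101.216.90.26

Routes whose prefix contains 206.217.93.155:
  206.0.0.0/7 (206.0.0.0 - 207.255.255.255) -> 101.216.90.131
  206.208.0.0/12 (206.208.0.0 - 206.223.255.255) -> 101.216.90.127
  206.216.0.0/13 (206.216.0.0 - 206.223.255.255) -> 101.216.90.231
  206.216.0.0/14 (206.216.0.0 - 206.219.255.255) -> 101.216.90.225
  206.217.0.0/16 (206.217.0.0 - 206.217.255.255) -> 101.216.90.26
More-specific entries that do NOT match:
  206.217.93.156/30 (206.217.93.156 - 206.217.93.159) does not contain 206.217.93.155
  206.217.93.136/29 (206.217.93.136 - 206.217.93.143) does not contain 206.217.93.155
  206.217.93.208/28 (206.217.93.208 - 206.217.93.223) does not contain 206.217.93.155
  206.217.92.144/28 (206.217.92.144 - 206.217.92.159) does not contain 206.217.93.155
  206.217.93.192/27 (206.217.93.192 - 206.217.93.223) does not contain 206.217.93.155
  206.217.93.0/27 (206.217.93.0 - 206.217.93.31) does not contain 206.217.93.155
  238.217.93.128/25 (238.217.93.128 - 238.217.93.255) does not contain 206.217.93.155
  206.216.64.0/18 (206.216.64.0 - 206.216.127.255) does not contain 206.217.93.155
  206.221.0.0/17 (206.221.0.0 - 206.221.127.255) does not contain 206.217.93.155
Longest matching prefix is /16 -> next hop 101.216.90.26.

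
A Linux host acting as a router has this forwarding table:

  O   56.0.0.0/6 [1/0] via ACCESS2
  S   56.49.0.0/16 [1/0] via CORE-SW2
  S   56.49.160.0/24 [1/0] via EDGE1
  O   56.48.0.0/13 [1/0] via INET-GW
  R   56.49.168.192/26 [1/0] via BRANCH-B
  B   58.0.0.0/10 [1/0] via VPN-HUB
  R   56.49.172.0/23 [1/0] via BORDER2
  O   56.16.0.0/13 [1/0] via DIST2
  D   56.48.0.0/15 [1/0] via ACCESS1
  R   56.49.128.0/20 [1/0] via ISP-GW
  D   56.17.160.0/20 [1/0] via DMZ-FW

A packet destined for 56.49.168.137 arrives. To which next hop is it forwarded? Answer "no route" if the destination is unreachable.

Routes whose prefix contains 56.49.168.137:
  56.0.0.0/6 (56.0.0.0 - 59.255.255.255) -> ACCESS2
  56.48.0.0/13 (56.48.0.0 - 56.55.255.255) -> INET-GW
  56.48.0.0/15 (56.48.0.0 - 56.49.255.255) -> ACCESS1
  56.49.0.0/16 (56.49.0.0 - 56.49.255.255) -> CORE-SW2
More-specific entries that do NOT match:
  56.49.168.192/26 (56.49.168.192 - 56.49.168.255) does not contain 56.49.168.137
  56.49.160.0/24 (56.49.160.0 - 56.49.160.255) does not contain 56.49.168.137
  56.49.172.0/23 (56.49.172.0 - 56.49.173.255) does not contain 56.49.168.137
  56.49.128.0/20 (56.49.128.0 - 56.49.143.255) does not contain 56.49.168.137
  56.17.160.0/20 (56.17.160.0 - 56.17.175.255) does not contain 56.49.168.137
Longest matching prefix is /16 -> next hop CORE-SW2.

CORE-SW2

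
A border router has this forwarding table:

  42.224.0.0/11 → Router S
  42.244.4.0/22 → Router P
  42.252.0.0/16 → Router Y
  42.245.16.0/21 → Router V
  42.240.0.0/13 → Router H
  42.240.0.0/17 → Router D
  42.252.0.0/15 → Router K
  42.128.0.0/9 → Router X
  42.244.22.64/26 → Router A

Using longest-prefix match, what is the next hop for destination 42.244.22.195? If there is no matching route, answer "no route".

Router H

Routes whose prefix contains 42.244.22.195:
  42.128.0.0/9 (42.128.0.0 - 42.255.255.255) -> Router X
  42.224.0.0/11 (42.224.0.0 - 42.255.255.255) -> Router S
  42.240.0.0/13 (42.240.0.0 - 42.247.255.255) -> Router H
More-specific entries that do NOT match:
  42.244.22.64/26 (42.244.22.64 - 42.244.22.127) does not contain 42.244.22.195
  42.244.4.0/22 (42.244.4.0 - 42.244.7.255) does not contain 42.244.22.195
  42.245.16.0/21 (42.245.16.0 - 42.245.23.255) does not contain 42.244.22.195
  42.240.0.0/17 (42.240.0.0 - 42.240.127.255) does not contain 42.244.22.195
  42.252.0.0/16 (42.252.0.0 - 42.252.255.255) does not contain 42.244.22.195
  42.252.0.0/15 (42.252.0.0 - 42.253.255.255) does not contain 42.244.22.195
Longest matching prefix is /13 -> next hop Router H.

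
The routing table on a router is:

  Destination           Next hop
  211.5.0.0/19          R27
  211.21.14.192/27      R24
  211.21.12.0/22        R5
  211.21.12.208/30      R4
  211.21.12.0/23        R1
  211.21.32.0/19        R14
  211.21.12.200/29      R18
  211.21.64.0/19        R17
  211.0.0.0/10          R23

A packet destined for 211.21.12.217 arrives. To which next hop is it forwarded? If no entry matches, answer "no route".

Routes whose prefix contains 211.21.12.217:
  211.0.0.0/10 (211.0.0.0 - 211.63.255.255) -> R23
  211.21.12.0/22 (211.21.12.0 - 211.21.15.255) -> R5
  211.21.12.0/23 (211.21.12.0 - 211.21.13.255) -> R1
More-specific entries that do NOT match:
  211.21.12.208/30 (211.21.12.208 - 211.21.12.211) does not contain 211.21.12.217
  211.21.12.200/29 (211.21.12.200 - 211.21.12.207) does not contain 211.21.12.217
  211.21.14.192/27 (211.21.14.192 - 211.21.14.223) does not contain 211.21.12.217
Longest matching prefix is /23 -> next hop R1.

R1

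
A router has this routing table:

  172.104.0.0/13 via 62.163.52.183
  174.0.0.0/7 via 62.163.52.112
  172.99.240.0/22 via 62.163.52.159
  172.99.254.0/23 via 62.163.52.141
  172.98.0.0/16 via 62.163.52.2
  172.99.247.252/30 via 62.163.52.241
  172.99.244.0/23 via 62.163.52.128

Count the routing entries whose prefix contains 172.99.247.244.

No listed prefix contains 172.99.247.244.
Total matching entries: 0.

0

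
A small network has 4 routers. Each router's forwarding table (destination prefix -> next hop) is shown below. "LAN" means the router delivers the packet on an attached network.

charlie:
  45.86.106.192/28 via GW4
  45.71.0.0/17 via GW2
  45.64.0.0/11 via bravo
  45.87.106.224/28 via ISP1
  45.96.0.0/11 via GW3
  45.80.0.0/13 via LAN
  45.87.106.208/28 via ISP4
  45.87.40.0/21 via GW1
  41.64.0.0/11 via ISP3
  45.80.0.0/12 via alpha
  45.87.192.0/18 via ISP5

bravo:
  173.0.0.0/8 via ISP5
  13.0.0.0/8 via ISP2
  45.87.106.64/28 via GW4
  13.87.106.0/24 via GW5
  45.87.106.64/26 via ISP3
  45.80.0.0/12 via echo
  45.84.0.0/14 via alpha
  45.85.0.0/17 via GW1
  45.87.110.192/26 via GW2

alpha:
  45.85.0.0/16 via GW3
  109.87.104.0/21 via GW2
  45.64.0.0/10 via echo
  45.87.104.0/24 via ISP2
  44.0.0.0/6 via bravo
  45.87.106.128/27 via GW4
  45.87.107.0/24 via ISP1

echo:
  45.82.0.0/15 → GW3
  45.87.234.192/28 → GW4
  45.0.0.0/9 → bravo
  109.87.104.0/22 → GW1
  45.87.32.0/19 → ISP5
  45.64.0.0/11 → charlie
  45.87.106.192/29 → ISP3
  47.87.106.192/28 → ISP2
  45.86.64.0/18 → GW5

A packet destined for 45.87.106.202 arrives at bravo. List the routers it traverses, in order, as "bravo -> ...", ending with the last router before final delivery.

bravo -> alpha -> echo -> charlie

At bravo: longest match for 45.87.106.202 is 45.84.0.0/14 -> alpha
At alpha: longest match for 45.87.106.202 is 45.64.0.0/10 -> echo
At echo: longest match for 45.87.106.202 is 45.64.0.0/11 -> charlie
At charlie: longest match for 45.87.106.202 is 45.80.0.0/13 -> LAN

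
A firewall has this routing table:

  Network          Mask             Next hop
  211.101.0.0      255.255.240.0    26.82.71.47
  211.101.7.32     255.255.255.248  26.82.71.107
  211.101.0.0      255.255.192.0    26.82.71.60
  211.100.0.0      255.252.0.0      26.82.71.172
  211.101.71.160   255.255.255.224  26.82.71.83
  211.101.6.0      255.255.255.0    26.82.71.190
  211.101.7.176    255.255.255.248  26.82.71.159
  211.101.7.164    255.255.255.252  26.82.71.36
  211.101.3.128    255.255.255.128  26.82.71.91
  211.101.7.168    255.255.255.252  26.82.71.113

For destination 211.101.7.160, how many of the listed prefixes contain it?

Prefixes containing 211.101.7.160:
  211.100.0.0/14 (211.100.0.0 - 211.103.255.255)
  211.101.0.0/18 (211.101.0.0 - 211.101.63.255)
  211.101.0.0/20 (211.101.0.0 - 211.101.15.255)
Total matching entries: 3.

3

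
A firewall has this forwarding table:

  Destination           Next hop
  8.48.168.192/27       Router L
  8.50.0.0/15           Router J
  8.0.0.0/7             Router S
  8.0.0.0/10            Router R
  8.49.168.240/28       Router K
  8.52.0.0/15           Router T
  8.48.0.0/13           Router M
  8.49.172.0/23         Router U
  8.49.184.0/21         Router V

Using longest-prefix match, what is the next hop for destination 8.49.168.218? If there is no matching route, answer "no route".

Routes whose prefix contains 8.49.168.218:
  8.0.0.0/7 (8.0.0.0 - 9.255.255.255) -> Router S
  8.0.0.0/10 (8.0.0.0 - 8.63.255.255) -> Router R
  8.48.0.0/13 (8.48.0.0 - 8.55.255.255) -> Router M
More-specific entries that do NOT match:
  8.49.168.240/28 (8.49.168.240 - 8.49.168.255) does not contain 8.49.168.218
  8.48.168.192/27 (8.48.168.192 - 8.48.168.223) does not contain 8.49.168.218
  8.49.172.0/23 (8.49.172.0 - 8.49.173.255) does not contain 8.49.168.218
  8.49.184.0/21 (8.49.184.0 - 8.49.191.255) does not contain 8.49.168.218
  8.50.0.0/15 (8.50.0.0 - 8.51.255.255) does not contain 8.49.168.218
  8.52.0.0/15 (8.52.0.0 - 8.53.255.255) does not contain 8.49.168.218
Longest matching prefix is /13 -> next hop Router M.

Router M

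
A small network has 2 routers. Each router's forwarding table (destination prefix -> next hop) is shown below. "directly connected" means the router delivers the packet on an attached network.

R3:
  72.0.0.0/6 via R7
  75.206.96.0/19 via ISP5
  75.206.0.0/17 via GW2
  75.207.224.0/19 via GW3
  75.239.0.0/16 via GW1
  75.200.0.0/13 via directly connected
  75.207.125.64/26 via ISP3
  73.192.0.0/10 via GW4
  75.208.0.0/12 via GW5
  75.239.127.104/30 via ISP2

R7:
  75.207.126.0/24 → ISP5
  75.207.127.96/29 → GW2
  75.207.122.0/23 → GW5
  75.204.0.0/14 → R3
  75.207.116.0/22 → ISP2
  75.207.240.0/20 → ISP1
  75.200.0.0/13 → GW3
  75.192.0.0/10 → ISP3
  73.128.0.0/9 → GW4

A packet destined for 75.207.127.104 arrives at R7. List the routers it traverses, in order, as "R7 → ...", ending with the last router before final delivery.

R7 → R3

At R7: longest match for 75.207.127.104 is 75.204.0.0/14 -> R3
At R3: longest match for 75.207.127.104 is 75.200.0.0/13 -> directly connected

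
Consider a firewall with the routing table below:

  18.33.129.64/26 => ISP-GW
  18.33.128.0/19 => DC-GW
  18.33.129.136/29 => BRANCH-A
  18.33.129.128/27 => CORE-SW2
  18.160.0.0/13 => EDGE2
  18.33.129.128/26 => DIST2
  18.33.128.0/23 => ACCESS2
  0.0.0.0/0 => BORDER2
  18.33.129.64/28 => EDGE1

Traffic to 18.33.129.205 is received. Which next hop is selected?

ACCESS2

Routes whose prefix contains 18.33.129.205:
  0.0.0.0/0 (default, matches everything) -> BORDER2
  18.33.128.0/19 (18.33.128.0 - 18.33.159.255) -> DC-GW
  18.33.128.0/23 (18.33.128.0 - 18.33.129.255) -> ACCESS2
More-specific entries that do NOT match:
  18.33.129.136/29 (18.33.129.136 - 18.33.129.143) does not contain 18.33.129.205
  18.33.129.64/28 (18.33.129.64 - 18.33.129.79) does not contain 18.33.129.205
  18.33.129.128/27 (18.33.129.128 - 18.33.129.159) does not contain 18.33.129.205
  18.33.129.64/26 (18.33.129.64 - 18.33.129.127) does not contain 18.33.129.205
  18.33.129.128/26 (18.33.129.128 - 18.33.129.191) does not contain 18.33.129.205
Longest matching prefix is /23 -> next hop ACCESS2.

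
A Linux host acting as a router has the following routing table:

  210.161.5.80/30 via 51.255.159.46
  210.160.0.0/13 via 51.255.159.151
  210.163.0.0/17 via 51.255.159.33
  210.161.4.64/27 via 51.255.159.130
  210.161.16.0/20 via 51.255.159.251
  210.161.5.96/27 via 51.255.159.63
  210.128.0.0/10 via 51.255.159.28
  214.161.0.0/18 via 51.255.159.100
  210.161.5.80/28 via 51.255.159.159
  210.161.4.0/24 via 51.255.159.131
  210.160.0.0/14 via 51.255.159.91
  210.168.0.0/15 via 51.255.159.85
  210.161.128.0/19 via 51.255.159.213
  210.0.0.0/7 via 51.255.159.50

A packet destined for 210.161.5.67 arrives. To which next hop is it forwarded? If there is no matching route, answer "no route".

Routes whose prefix contains 210.161.5.67:
  210.0.0.0/7 (210.0.0.0 - 211.255.255.255) -> 51.255.159.50
  210.128.0.0/10 (210.128.0.0 - 210.191.255.255) -> 51.255.159.28
  210.160.0.0/13 (210.160.0.0 - 210.167.255.255) -> 51.255.159.151
  210.160.0.0/14 (210.160.0.0 - 210.163.255.255) -> 51.255.159.91
More-specific entries that do NOT match:
  210.161.5.80/30 (210.161.5.80 - 210.161.5.83) does not contain 210.161.5.67
  210.161.5.80/28 (210.161.5.80 - 210.161.5.95) does not contain 210.161.5.67
  210.161.4.64/27 (210.161.4.64 - 210.161.4.95) does not contain 210.161.5.67
  210.161.5.96/27 (210.161.5.96 - 210.161.5.127) does not contain 210.161.5.67
  210.161.4.0/24 (210.161.4.0 - 210.161.4.255) does not contain 210.161.5.67
  210.161.16.0/20 (210.161.16.0 - 210.161.31.255) does not contain 210.161.5.67
  210.161.128.0/19 (210.161.128.0 - 210.161.159.255) does not contain 210.161.5.67
  214.161.0.0/18 (214.161.0.0 - 214.161.63.255) does not contain 210.161.5.67
  210.163.0.0/17 (210.163.0.0 - 210.163.127.255) does not contain 210.161.5.67
  210.168.0.0/15 (210.168.0.0 - 210.169.255.255) does not contain 210.161.5.67
Longest matching prefix is /14 -> next hop 51.255.159.91.

51.255.159.91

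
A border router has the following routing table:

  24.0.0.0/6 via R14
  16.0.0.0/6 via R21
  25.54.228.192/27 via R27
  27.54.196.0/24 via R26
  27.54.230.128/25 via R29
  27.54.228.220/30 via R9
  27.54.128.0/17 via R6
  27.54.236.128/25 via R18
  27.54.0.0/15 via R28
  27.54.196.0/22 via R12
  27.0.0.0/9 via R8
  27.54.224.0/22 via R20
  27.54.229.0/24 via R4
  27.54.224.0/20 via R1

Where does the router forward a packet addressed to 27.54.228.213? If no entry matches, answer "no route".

R1

Routes whose prefix contains 27.54.228.213:
  24.0.0.0/6 (24.0.0.0 - 27.255.255.255) -> R14
  27.0.0.0/9 (27.0.0.0 - 27.127.255.255) -> R8
  27.54.0.0/15 (27.54.0.0 - 27.55.255.255) -> R28
  27.54.128.0/17 (27.54.128.0 - 27.54.255.255) -> R6
  27.54.224.0/20 (27.54.224.0 - 27.54.239.255) -> R1
More-specific entries that do NOT match:
  27.54.228.220/30 (27.54.228.220 - 27.54.228.223) does not contain 27.54.228.213
  25.54.228.192/27 (25.54.228.192 - 25.54.228.223) does not contain 27.54.228.213
  27.54.230.128/25 (27.54.230.128 - 27.54.230.255) does not contain 27.54.228.213
  27.54.236.128/25 (27.54.236.128 - 27.54.236.255) does not contain 27.54.228.213
  27.54.196.0/24 (27.54.196.0 - 27.54.196.255) does not contain 27.54.228.213
  27.54.229.0/24 (27.54.229.0 - 27.54.229.255) does not contain 27.54.228.213
  27.54.196.0/22 (27.54.196.0 - 27.54.199.255) does not contain 27.54.228.213
  27.54.224.0/22 (27.54.224.0 - 27.54.227.255) does not contain 27.54.228.213
Longest matching prefix is /20 -> next hop R1.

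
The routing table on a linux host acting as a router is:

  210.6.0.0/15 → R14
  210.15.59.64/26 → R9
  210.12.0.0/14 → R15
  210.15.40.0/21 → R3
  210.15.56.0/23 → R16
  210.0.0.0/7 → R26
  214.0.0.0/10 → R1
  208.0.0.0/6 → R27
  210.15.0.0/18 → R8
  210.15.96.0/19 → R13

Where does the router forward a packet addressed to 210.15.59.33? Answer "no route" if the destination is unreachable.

R8

Routes whose prefix contains 210.15.59.33:
  208.0.0.0/6 (208.0.0.0 - 211.255.255.255) -> R27
  210.0.0.0/7 (210.0.0.0 - 211.255.255.255) -> R26
  210.12.0.0/14 (210.12.0.0 - 210.15.255.255) -> R15
  210.15.0.0/18 (210.15.0.0 - 210.15.63.255) -> R8
More-specific entries that do NOT match:
  210.15.59.64/26 (210.15.59.64 - 210.15.59.127) does not contain 210.15.59.33
  210.15.56.0/23 (210.15.56.0 - 210.15.57.255) does not contain 210.15.59.33
  210.15.40.0/21 (210.15.40.0 - 210.15.47.255) does not contain 210.15.59.33
  210.15.96.0/19 (210.15.96.0 - 210.15.127.255) does not contain 210.15.59.33
Longest matching prefix is /18 -> next hop R8.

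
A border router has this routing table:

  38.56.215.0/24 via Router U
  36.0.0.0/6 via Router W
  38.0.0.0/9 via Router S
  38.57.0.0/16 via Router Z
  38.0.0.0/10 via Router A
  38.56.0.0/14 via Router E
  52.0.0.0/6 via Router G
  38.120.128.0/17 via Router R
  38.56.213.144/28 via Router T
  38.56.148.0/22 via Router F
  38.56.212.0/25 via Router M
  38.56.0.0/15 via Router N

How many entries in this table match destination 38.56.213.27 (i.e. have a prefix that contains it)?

5

Prefixes containing 38.56.213.27:
  36.0.0.0/6 (36.0.0.0 - 39.255.255.255)
  38.0.0.0/9 (38.0.0.0 - 38.127.255.255)
  38.0.0.0/10 (38.0.0.0 - 38.63.255.255)
  38.56.0.0/14 (38.56.0.0 - 38.59.255.255)
  38.56.0.0/15 (38.56.0.0 - 38.57.255.255)
Total matching entries: 5.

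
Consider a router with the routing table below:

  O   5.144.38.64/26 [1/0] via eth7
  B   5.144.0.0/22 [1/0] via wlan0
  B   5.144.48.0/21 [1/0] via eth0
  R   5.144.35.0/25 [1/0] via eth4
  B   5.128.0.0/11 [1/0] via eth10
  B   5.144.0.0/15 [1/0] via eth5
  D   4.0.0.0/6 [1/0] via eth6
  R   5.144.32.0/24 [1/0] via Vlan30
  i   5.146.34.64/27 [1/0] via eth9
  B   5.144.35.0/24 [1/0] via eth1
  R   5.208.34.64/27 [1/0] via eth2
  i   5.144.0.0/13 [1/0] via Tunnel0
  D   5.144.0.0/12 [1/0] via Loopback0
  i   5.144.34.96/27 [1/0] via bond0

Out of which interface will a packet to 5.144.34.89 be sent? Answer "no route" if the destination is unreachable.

eth5

Routes whose prefix contains 5.144.34.89:
  4.0.0.0/6 (4.0.0.0 - 7.255.255.255) -> eth6
  5.128.0.0/11 (5.128.0.0 - 5.159.255.255) -> eth10
  5.144.0.0/12 (5.144.0.0 - 5.159.255.255) -> Loopback0
  5.144.0.0/13 (5.144.0.0 - 5.151.255.255) -> Tunnel0
  5.144.0.0/15 (5.144.0.0 - 5.145.255.255) -> eth5
More-specific entries that do NOT match:
  5.146.34.64/27 (5.146.34.64 - 5.146.34.95) does not contain 5.144.34.89
  5.208.34.64/27 (5.208.34.64 - 5.208.34.95) does not contain 5.144.34.89
  5.144.34.96/27 (5.144.34.96 - 5.144.34.127) does not contain 5.144.34.89
  5.144.38.64/26 (5.144.38.64 - 5.144.38.127) does not contain 5.144.34.89
  5.144.35.0/25 (5.144.35.0 - 5.144.35.127) does not contain 5.144.34.89
  5.144.32.0/24 (5.144.32.0 - 5.144.32.255) does not contain 5.144.34.89
  5.144.35.0/24 (5.144.35.0 - 5.144.35.255) does not contain 5.144.34.89
  5.144.0.0/22 (5.144.0.0 - 5.144.3.255) does not contain 5.144.34.89
  5.144.48.0/21 (5.144.48.0 - 5.144.55.255) does not contain 5.144.34.89
Longest matching prefix is /15 -> interface eth5.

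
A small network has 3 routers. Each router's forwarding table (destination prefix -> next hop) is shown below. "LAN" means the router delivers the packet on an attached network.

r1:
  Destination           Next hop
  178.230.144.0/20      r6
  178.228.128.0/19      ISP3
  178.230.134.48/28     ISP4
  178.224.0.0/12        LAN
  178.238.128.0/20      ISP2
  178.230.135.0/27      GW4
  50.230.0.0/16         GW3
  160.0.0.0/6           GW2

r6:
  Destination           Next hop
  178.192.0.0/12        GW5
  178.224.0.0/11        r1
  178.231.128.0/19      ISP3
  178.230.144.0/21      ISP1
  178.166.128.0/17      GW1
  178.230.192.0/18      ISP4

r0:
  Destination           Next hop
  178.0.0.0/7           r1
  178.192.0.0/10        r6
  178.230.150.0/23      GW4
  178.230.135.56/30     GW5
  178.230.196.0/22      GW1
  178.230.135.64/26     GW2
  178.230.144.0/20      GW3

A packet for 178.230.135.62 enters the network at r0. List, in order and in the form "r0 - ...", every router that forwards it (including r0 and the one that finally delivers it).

At r0: longest match for 178.230.135.62 is 178.192.0.0/10 -> r6
At r6: longest match for 178.230.135.62 is 178.224.0.0/11 -> r1
At r1: longest match for 178.230.135.62 is 178.224.0.0/12 -> LAN

r0 - r6 - r1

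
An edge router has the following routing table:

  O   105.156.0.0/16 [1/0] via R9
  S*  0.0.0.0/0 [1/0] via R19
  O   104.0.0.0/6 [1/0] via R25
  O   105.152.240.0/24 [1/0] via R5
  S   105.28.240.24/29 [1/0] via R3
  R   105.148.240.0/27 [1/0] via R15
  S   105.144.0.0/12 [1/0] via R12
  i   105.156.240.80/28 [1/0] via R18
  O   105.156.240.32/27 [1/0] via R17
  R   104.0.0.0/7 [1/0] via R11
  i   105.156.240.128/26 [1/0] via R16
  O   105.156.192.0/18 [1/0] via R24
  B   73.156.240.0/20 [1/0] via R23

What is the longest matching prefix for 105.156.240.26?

105.156.192.0/18

Entries matching 105.156.240.26:
  0.0.0.0/0 (default, matches everything)
  104.0.0.0/6 (104.0.0.0 - 107.255.255.255)
  104.0.0.0/7 (104.0.0.0 - 105.255.255.255)
  105.144.0.0/12 (105.144.0.0 - 105.159.255.255)
  105.156.0.0/16 (105.156.0.0 - 105.156.255.255)
  105.156.192.0/18 (105.156.192.0 - 105.156.255.255)
Most specific is 105.156.192.0/18.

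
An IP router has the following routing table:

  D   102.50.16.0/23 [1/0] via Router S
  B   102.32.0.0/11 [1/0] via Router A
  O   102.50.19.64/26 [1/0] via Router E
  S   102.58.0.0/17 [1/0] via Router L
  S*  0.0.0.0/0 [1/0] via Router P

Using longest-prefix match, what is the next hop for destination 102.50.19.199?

Routes whose prefix contains 102.50.19.199:
  0.0.0.0/0 (default, matches everything) -> Router P
  102.32.0.0/11 (102.32.0.0 - 102.63.255.255) -> Router A
More-specific entries that do NOT match:
  102.50.19.64/26 (102.50.19.64 - 102.50.19.127) does not contain 102.50.19.199
  102.50.16.0/23 (102.50.16.0 - 102.50.17.255) does not contain 102.50.19.199
  102.58.0.0/17 (102.58.0.0 - 102.58.127.255) does not contain 102.50.19.199
Longest matching prefix is /11 -> next hop Router A.

Router A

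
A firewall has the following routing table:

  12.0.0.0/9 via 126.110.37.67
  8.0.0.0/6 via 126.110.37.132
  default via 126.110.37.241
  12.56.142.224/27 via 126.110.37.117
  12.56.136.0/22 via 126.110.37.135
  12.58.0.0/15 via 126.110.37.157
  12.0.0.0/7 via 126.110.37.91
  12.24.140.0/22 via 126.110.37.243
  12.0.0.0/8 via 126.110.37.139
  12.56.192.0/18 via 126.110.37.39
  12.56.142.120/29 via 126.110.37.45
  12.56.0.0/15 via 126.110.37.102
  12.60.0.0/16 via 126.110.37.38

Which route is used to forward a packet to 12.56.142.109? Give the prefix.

Entries matching 12.56.142.109:
  0.0.0.0/0 (default, matches everything)
  12.0.0.0/7 (12.0.0.0 - 13.255.255.255)
  12.0.0.0/8 (12.0.0.0 - 12.255.255.255)
  12.0.0.0/9 (12.0.0.0 - 12.127.255.255)
  12.56.0.0/15 (12.56.0.0 - 12.57.255.255)
Most specific is 12.56.0.0/15.

12.56.0.0/15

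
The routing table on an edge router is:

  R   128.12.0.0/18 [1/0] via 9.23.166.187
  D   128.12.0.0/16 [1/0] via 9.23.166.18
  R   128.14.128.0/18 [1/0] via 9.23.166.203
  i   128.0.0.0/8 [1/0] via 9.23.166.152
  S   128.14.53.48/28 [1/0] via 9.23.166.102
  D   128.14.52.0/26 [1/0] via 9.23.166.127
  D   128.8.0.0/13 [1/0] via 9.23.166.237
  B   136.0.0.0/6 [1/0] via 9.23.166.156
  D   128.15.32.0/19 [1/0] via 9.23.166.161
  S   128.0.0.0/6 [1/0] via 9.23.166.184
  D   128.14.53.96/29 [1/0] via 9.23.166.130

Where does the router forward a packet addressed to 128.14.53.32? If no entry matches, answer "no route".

9.23.166.237

Routes whose prefix contains 128.14.53.32:
  128.0.0.0/6 (128.0.0.0 - 131.255.255.255) -> 9.23.166.184
  128.0.0.0/8 (128.0.0.0 - 128.255.255.255) -> 9.23.166.152
  128.8.0.0/13 (128.8.0.0 - 128.15.255.255) -> 9.23.166.237
More-specific entries that do NOT match:
  128.14.53.96/29 (128.14.53.96 - 128.14.53.103) does not contain 128.14.53.32
  128.14.53.48/28 (128.14.53.48 - 128.14.53.63) does not contain 128.14.53.32
  128.14.52.0/26 (128.14.52.0 - 128.14.52.63) does not contain 128.14.53.32
  128.15.32.0/19 (128.15.32.0 - 128.15.63.255) does not contain 128.14.53.32
  128.12.0.0/18 (128.12.0.0 - 128.12.63.255) does not contain 128.14.53.32
  128.14.128.0/18 (128.14.128.0 - 128.14.191.255) does not contain 128.14.53.32
  128.12.0.0/16 (128.12.0.0 - 128.12.255.255) does not contain 128.14.53.32
Longest matching prefix is /13 -> next hop 9.23.166.237.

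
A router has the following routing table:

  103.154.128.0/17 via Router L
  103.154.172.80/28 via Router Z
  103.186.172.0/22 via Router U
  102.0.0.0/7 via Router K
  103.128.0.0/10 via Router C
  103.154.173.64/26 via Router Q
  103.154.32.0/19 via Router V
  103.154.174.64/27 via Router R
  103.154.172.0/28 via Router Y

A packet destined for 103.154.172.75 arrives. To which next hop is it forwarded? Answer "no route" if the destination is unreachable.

Router L

Routes whose prefix contains 103.154.172.75:
  102.0.0.0/7 (102.0.0.0 - 103.255.255.255) -> Router K
  103.128.0.0/10 (103.128.0.0 - 103.191.255.255) -> Router C
  103.154.128.0/17 (103.154.128.0 - 103.154.255.255) -> Router L
More-specific entries that do NOT match:
  103.154.172.80/28 (103.154.172.80 - 103.154.172.95) does not contain 103.154.172.75
  103.154.172.0/28 (103.154.172.0 - 103.154.172.15) does not contain 103.154.172.75
  103.154.174.64/27 (103.154.174.64 - 103.154.174.95) does not contain 103.154.172.75
  103.154.173.64/26 (103.154.173.64 - 103.154.173.127) does not contain 103.154.172.75
  103.186.172.0/22 (103.186.172.0 - 103.186.175.255) does not contain 103.154.172.75
  103.154.32.0/19 (103.154.32.0 - 103.154.63.255) does not contain 103.154.172.75
Longest matching prefix is /17 -> next hop Router L.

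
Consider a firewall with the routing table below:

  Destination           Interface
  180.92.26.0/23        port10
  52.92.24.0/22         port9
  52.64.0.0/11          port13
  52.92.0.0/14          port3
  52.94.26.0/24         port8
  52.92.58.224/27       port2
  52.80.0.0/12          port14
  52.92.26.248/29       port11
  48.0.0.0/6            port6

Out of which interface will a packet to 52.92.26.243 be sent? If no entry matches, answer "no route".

port9

Routes whose prefix contains 52.92.26.243:
  52.64.0.0/11 (52.64.0.0 - 52.95.255.255) -> port13
  52.80.0.0/12 (52.80.0.0 - 52.95.255.255) -> port14
  52.92.0.0/14 (52.92.0.0 - 52.95.255.255) -> port3
  52.92.24.0/22 (52.92.24.0 - 52.92.27.255) -> port9
More-specific entries that do NOT match:
  52.92.26.248/29 (52.92.26.248 - 52.92.26.255) does not contain 52.92.26.243
  52.92.58.224/27 (52.92.58.224 - 52.92.58.255) does not contain 52.92.26.243
  52.94.26.0/24 (52.94.26.0 - 52.94.26.255) does not contain 52.92.26.243
  180.92.26.0/23 (180.92.26.0 - 180.92.27.255) does not contain 52.92.26.243
Longest matching prefix is /22 -> interface port9.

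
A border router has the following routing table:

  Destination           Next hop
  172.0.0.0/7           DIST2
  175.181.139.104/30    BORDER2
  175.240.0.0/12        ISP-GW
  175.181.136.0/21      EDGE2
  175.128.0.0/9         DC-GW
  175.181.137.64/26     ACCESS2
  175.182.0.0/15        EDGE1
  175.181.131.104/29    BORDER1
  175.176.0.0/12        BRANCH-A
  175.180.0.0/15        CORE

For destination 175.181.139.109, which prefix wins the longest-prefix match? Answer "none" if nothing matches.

175.181.136.0/21

Entries matching 175.181.139.109:
  175.128.0.0/9 (175.128.0.0 - 175.255.255.255)
  175.176.0.0/12 (175.176.0.0 - 175.191.255.255)
  175.180.0.0/15 (175.180.0.0 - 175.181.255.255)
  175.181.136.0/21 (175.181.136.0 - 175.181.143.255)
Most specific is 175.181.136.0/21.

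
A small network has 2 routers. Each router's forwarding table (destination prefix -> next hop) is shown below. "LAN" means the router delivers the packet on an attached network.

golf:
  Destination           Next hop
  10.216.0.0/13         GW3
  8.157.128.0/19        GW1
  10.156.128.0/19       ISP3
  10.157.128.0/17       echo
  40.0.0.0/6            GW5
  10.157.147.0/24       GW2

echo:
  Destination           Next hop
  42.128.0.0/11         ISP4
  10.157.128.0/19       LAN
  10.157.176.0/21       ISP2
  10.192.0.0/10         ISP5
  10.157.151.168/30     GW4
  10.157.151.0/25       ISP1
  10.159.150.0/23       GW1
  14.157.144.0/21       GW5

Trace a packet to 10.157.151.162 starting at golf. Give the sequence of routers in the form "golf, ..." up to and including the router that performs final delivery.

At golf: longest match for 10.157.151.162 is 10.157.128.0/17 -> echo
At echo: longest match for 10.157.151.162 is 10.157.128.0/19 -> LAN

golf, echo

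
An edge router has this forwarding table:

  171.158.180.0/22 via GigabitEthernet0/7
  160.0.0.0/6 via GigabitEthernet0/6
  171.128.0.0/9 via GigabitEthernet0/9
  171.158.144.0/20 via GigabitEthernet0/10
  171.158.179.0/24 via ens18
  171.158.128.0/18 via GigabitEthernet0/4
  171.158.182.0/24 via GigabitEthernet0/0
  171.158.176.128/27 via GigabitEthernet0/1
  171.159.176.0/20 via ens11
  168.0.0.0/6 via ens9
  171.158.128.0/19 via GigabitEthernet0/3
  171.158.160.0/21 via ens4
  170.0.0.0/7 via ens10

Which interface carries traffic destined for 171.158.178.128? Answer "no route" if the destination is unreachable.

Routes whose prefix contains 171.158.178.128:
  168.0.0.0/6 (168.0.0.0 - 171.255.255.255) -> ens9
  170.0.0.0/7 (170.0.0.0 - 171.255.255.255) -> ens10
  171.128.0.0/9 (171.128.0.0 - 171.255.255.255) -> GigabitEthernet0/9
  171.158.128.0/18 (171.158.128.0 - 171.158.191.255) -> GigabitEthernet0/4
More-specific entries that do NOT match:
  171.158.176.128/27 (171.158.176.128 - 171.158.176.159) does not contain 171.158.178.128
  171.158.179.0/24 (171.158.179.0 - 171.158.179.255) does not contain 171.158.178.128
  171.158.182.0/24 (171.158.182.0 - 171.158.182.255) does not contain 171.158.178.128
  171.158.180.0/22 (171.158.180.0 - 171.158.183.255) does not contain 171.158.178.128
  171.158.160.0/21 (171.158.160.0 - 171.158.167.255) does not contain 171.158.178.128
  171.158.144.0/20 (171.158.144.0 - 171.158.159.255) does not contain 171.158.178.128
  171.159.176.0/20 (171.159.176.0 - 171.159.191.255) does not contain 171.158.178.128
  171.158.128.0/19 (171.158.128.0 - 171.158.159.255) does not contain 171.158.178.128
Longest matching prefix is /18 -> interface GigabitEthernet0/4.

GigabitEthernet0/4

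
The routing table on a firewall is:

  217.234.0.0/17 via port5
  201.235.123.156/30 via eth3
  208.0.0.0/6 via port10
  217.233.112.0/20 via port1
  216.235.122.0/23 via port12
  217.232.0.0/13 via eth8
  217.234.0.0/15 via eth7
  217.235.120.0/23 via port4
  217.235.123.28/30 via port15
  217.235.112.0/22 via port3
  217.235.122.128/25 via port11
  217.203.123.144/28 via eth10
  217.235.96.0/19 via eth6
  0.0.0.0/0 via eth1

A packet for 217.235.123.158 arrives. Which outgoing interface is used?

Routes whose prefix contains 217.235.123.158:
  0.0.0.0/0 (default, matches everything) -> eth1
  217.232.0.0/13 (217.232.0.0 - 217.239.255.255) -> eth8
  217.234.0.0/15 (217.234.0.0 - 217.235.255.255) -> eth7
  217.235.96.0/19 (217.235.96.0 - 217.235.127.255) -> eth6
More-specific entries that do NOT match:
  201.235.123.156/30 (201.235.123.156 - 201.235.123.159) does not contain 217.235.123.158
  217.235.123.28/30 (217.235.123.28 - 217.235.123.31) does not contain 217.235.123.158
  217.203.123.144/28 (217.203.123.144 - 217.203.123.159) does not contain 217.235.123.158
  217.235.122.128/25 (217.235.122.128 - 217.235.122.255) does not contain 217.235.123.158
  216.235.122.0/23 (216.235.122.0 - 216.235.123.255) does not contain 217.235.123.158
  217.235.120.0/23 (217.235.120.0 - 217.235.121.255) does not contain 217.235.123.158
  217.235.112.0/22 (217.235.112.0 - 217.235.115.255) does not contain 217.235.123.158
  217.233.112.0/20 (217.233.112.0 - 217.233.127.255) does not contain 217.235.123.158
Longest matching prefix is /19 -> interface eth6.

eth6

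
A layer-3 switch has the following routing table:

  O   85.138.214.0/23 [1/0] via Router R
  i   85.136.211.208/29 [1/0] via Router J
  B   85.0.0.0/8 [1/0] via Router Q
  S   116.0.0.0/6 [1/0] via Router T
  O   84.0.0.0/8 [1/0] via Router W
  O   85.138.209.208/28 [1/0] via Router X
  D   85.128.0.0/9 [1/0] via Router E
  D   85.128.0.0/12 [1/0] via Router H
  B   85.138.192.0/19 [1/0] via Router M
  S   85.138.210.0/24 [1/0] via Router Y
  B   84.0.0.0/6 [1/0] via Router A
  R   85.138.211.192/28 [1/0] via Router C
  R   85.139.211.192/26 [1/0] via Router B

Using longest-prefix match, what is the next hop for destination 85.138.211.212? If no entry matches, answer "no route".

Routes whose prefix contains 85.138.211.212:
  84.0.0.0/6 (84.0.0.0 - 87.255.255.255) -> Router A
  85.0.0.0/8 (85.0.0.0 - 85.255.255.255) -> Router Q
  85.128.0.0/9 (85.128.0.0 - 85.255.255.255) -> Router E
  85.128.0.0/12 (85.128.0.0 - 85.143.255.255) -> Router H
  85.138.192.0/19 (85.138.192.0 - 85.138.223.255) -> Router M
More-specific entries that do NOT match:
  85.136.211.208/29 (85.136.211.208 - 85.136.211.215) does not contain 85.138.211.212
  85.138.209.208/28 (85.138.209.208 - 85.138.209.223) does not contain 85.138.211.212
  85.138.211.192/28 (85.138.211.192 - 85.138.211.207) does not contain 85.138.211.212
  85.139.211.192/26 (85.139.211.192 - 85.139.211.255) does not contain 85.138.211.212
  85.138.210.0/24 (85.138.210.0 - 85.138.210.255) does not contain 85.138.211.212
  85.138.214.0/23 (85.138.214.0 - 85.138.215.255) does not contain 85.138.211.212
Longest matching prefix is /19 -> next hop Router M.

Router M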